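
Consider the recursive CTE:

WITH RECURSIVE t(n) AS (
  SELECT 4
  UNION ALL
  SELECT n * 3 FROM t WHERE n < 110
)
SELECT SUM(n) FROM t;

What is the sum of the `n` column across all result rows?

Base: n=4.
Iteration 1: 4 < 110 holds -> n = 4 * 3 = 12.
Iteration 2: 12 < 110 holds -> n = 12 * 3 = 36.
Iteration 3: 36 < 110 holds -> n = 36 * 3 = 108.
Iteration 4: 108 < 110 holds -> n = 108 * 3 = 324.
Iteration 5: 324 < 110 fails; recursion stops.
SUM(n) = 4 + 12 + 36 + 108 + 324 = 484.

484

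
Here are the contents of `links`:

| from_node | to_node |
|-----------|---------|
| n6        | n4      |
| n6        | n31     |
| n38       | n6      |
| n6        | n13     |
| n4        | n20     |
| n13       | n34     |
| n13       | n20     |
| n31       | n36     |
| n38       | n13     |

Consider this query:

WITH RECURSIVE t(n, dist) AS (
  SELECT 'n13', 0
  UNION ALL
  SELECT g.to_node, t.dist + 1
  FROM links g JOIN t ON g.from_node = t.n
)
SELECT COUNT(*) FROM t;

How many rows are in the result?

3

Base: (n13, dist=0).
Iteration 1: edges from {n13} -> (n20, dist=1), (n34, dist=1).
Iteration 2: no outgoing edges from {n20,n34}; recursion stops.
Total rows emitted: 3.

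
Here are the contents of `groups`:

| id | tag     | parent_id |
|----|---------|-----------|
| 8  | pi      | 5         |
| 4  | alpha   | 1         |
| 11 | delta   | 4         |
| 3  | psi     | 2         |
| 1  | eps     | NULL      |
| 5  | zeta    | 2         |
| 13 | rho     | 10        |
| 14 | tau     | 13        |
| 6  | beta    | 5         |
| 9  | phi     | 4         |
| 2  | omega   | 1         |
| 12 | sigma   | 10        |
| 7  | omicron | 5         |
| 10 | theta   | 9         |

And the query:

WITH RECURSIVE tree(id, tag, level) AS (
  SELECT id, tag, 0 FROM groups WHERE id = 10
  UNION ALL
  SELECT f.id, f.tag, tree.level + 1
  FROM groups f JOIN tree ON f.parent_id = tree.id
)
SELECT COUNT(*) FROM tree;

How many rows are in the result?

Base: id=10 (theta) at level 0.
Iteration 1: rows with parent_id in {10} -> sigma (id 12, level 1), rho (id 13, level 1).
Iteration 2: rows with parent_id in {12,13} -> tau (id 14, level 2).
Iteration 3: no rows with parent_id in {14}; recursion stops.
Total rows emitted: 4.

4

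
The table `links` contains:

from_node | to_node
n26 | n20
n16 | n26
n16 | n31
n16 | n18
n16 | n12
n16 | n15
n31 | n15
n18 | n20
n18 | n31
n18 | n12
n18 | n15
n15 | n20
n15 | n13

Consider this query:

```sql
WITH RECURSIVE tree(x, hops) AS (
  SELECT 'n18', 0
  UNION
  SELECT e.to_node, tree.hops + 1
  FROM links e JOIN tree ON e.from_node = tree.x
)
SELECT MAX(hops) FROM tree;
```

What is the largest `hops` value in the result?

Base: (n18, hops=0).
Iteration 1: edges from {n18} -> (n12, hops=1), (n15, hops=1), (n20, hops=1), (n31, hops=1).
Iteration 2: edges from {n12,n15,n20,n31} -> (n13, hops=2), (n15, hops=2), (n20, hops=2).
Iteration 3: edges from {n13,n15,n20} -> (n13, hops=3), (n20, hops=3).
Iteration 4: no outgoing edges from {n13,n20}; recursion stops.
hops values: 0, 1, 1, 1, 1, 2, 2, 2, 3, 3; the maximum is 3.

3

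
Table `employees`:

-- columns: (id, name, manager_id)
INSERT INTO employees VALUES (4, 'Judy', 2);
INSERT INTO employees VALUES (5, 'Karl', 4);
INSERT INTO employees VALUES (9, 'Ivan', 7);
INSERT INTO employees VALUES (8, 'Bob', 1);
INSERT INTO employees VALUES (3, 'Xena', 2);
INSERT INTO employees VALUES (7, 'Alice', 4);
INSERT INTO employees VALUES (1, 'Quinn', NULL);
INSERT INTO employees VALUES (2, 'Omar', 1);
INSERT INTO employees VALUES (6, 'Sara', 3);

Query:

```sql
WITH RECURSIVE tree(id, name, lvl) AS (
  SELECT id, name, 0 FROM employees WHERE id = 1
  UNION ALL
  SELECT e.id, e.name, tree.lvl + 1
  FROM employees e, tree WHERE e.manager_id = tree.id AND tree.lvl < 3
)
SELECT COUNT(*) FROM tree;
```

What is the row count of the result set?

8

Base: id=1 (Quinn) at lvl 0.
Iteration 1: rows with manager_id in {1} -> Omar (id 2, lvl 1), Bob (id 8, lvl 1).
Iteration 2: rows with manager_id in {2,8} -> Xena (id 3, lvl 2), Judy (id 4, lvl 2).
Iteration 3: rows with manager_id in {3,4} -> Karl (id 5, lvl 3), Sara (id 6, lvl 3), Alice (id 7, lvl 3).
Iteration 4: lvl < 3 fails for all current rows; recursion stops.
Total rows emitted: 8.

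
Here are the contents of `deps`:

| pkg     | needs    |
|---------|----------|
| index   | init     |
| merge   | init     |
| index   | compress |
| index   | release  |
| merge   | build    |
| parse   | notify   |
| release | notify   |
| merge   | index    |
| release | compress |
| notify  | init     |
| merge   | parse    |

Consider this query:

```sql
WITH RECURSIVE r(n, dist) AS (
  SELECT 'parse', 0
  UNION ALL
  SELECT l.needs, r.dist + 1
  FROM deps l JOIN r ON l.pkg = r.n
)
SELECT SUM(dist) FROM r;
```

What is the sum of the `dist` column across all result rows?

Base: (parse, dist=0).
Iteration 1: edges from {parse} -> (notify, dist=1).
Iteration 2: edges from {notify} -> (init, dist=2).
Iteration 3: no outgoing edges from {init}; recursion stops.
SUM(dist) = 0 + 1 + 2 = 3.

3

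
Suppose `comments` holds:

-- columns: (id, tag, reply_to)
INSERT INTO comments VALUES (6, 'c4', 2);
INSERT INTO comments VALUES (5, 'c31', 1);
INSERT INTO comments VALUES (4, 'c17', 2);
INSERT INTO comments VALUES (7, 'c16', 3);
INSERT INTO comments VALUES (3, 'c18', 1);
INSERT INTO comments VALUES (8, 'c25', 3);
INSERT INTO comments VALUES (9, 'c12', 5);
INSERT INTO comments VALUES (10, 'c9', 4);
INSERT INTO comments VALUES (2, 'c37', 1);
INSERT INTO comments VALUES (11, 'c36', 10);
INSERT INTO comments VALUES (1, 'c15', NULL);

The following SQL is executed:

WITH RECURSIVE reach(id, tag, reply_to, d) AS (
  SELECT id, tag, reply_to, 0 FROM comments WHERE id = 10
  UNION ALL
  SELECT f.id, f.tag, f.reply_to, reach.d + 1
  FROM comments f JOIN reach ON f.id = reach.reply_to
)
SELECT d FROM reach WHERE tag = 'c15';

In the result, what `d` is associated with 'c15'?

3

Base: id=10 (c9), reply_to=4, d 0.
Iteration 1: join on id=4 -> c17 (id 4, reply_to=2, d 1).
Iteration 2: join on id=2 -> c37 (id 2, reply_to=1, d 2).
Iteration 3: join on id=1 -> c15 (id 1, reply_to=NULL, d 3).
Iteration 4: reply_to is NULL; no match; recursion stops.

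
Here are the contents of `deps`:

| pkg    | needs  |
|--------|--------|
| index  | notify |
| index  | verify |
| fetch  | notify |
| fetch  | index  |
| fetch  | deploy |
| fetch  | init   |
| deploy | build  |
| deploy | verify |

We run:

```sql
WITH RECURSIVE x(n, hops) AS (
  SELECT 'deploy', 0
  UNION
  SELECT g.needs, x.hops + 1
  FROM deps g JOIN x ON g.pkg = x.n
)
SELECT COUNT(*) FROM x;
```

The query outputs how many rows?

3

Base: (deploy, hops=0).
Iteration 1: edges from {deploy} -> (build, hops=1), (verify, hops=1).
Iteration 2: no outgoing edges from {build,verify}; recursion stops.
Total rows emitted: 3.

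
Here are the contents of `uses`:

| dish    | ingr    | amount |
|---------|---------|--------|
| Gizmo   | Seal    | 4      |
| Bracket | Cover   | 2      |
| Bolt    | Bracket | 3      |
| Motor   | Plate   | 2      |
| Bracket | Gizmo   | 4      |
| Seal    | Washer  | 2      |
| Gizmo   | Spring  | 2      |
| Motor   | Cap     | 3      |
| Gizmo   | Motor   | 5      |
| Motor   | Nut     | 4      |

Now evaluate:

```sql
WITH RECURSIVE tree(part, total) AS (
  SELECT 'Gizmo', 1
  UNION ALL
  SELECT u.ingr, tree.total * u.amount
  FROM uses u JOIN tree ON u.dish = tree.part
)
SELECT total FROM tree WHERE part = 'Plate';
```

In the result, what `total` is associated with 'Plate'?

10

Base: (Gizmo, total=1).
Iteration 1: components of {Gizmo} -> Motor = 1*5 = 5, Seal = 1*4 = 4, Spring = 1*2 = 2.
Iteration 2: components of {Motor,Seal,Spring} -> Cap = 5*3 = 15, Nut = 5*4 = 20, Plate = 5*2 = 10, Washer = 4*2 = 8.
Iteration 3: no further components; recursion stops.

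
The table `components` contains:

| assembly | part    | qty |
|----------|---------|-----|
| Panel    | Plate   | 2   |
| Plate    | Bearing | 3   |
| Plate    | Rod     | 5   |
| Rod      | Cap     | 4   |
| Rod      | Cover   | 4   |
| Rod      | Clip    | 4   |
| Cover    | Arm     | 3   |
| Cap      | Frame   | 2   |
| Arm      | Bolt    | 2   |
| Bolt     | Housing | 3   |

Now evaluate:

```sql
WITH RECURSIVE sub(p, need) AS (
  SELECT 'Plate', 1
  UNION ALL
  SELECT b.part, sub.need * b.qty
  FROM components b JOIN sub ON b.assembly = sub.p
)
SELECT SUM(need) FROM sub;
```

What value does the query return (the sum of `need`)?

649

Base: (Plate, need=1).
Iteration 1: components of {Plate} -> Bearing = 1*3 = 3, Rod = 1*5 = 5.
Iteration 2: components of {Bearing,Rod} -> Cap = 5*4 = 20, Clip = 5*4 = 20, Cover = 5*4 = 20.
Iteration 3: components of {Cap,Clip,Cover} -> Arm = 20*3 = 60, Frame = 20*2 = 40.
Iteration 4: components of {Arm,Frame} -> Bolt = 60*2 = 120.
Iteration 5: components of {Bolt} -> Housing = 120*3 = 360.
Iteration 6: no further components; recursion stops.
SUM(need) = 1 + 3 + 5 + 20 + 20 + 20 + 40 + 60 + 120 + 360 = 649.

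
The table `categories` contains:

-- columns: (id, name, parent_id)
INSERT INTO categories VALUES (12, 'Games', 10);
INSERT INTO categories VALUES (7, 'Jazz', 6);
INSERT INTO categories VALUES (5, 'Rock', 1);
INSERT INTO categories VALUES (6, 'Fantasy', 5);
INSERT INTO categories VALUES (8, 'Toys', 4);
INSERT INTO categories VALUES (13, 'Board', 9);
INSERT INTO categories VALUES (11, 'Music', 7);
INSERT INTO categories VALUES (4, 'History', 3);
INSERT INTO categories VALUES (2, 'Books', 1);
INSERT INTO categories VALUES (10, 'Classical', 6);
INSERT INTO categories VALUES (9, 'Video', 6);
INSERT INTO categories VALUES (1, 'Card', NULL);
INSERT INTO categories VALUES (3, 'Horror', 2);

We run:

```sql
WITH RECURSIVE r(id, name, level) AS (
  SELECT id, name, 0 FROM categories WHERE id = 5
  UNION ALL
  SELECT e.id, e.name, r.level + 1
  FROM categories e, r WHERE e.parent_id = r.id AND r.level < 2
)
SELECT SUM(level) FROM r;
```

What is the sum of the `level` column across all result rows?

7

Base: id=5 (Rock) at level 0.
Iteration 1: rows with parent_id in {5} -> Fantasy (id 6, level 1).
Iteration 2: rows with parent_id in {6} -> Jazz (id 7, level 2), Video (id 9, level 2), Classical (id 10, level 2).
Iteration 3: level < 2 fails for all current rows; recursion stops.
SUM(level) = 0 + 1 + 2 + 2 + 2 = 7.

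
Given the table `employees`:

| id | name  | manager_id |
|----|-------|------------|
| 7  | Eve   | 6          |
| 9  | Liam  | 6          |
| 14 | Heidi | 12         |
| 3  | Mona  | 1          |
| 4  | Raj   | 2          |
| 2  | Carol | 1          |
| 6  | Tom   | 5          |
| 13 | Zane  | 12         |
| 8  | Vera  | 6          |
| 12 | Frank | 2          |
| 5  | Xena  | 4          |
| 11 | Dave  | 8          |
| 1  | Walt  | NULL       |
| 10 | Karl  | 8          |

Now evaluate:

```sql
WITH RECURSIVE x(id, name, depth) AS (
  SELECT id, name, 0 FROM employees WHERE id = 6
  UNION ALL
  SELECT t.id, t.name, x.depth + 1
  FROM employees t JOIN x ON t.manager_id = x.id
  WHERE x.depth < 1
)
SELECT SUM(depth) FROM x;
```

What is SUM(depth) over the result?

3

Base: id=6 (Tom) at depth 0.
Iteration 1: rows with manager_id in {6} -> Eve (id 7, depth 1), Vera (id 8, depth 1), Liam (id 9, depth 1).
Iteration 2: depth < 1 fails for all current rows; recursion stops.
SUM(depth) = 0 + 1 + 1 + 1 = 3.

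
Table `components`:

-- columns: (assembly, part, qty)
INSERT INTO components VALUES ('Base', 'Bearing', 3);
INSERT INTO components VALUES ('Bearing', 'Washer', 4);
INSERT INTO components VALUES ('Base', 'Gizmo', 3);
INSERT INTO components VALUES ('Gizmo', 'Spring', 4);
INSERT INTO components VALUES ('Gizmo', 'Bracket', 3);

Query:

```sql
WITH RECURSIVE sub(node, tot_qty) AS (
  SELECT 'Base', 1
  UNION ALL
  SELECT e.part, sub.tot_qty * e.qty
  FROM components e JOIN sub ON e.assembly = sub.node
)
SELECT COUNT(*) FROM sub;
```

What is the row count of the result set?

6

Base: (Base, tot_qty=1).
Iteration 1: components of {Base} -> Bearing = 1*3 = 3, Gizmo = 1*3 = 3.
Iteration 2: components of {Bearing,Gizmo} -> Bracket = 3*3 = 9, Spring = 3*4 = 12, Washer = 3*4 = 12.
Iteration 3: no further components; recursion stops.
Total rows emitted: 6.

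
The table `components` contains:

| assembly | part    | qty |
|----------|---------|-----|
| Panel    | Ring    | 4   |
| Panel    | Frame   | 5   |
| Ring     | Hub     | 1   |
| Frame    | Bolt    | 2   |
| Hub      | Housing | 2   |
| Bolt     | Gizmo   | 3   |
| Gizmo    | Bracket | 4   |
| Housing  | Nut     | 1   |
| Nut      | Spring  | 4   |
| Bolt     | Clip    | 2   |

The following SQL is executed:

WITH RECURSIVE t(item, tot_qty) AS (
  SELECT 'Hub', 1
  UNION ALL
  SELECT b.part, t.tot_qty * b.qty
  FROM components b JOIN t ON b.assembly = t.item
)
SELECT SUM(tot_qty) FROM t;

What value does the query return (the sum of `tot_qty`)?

Base: (Hub, tot_qty=1).
Iteration 1: components of {Hub} -> Housing = 1*2 = 2.
Iteration 2: components of {Housing} -> Nut = 2*1 = 2.
Iteration 3: components of {Nut} -> Spring = 2*4 = 8.
Iteration 4: no further components; recursion stops.
SUM(tot_qty) = 1 + 2 + 2 + 8 = 13.

13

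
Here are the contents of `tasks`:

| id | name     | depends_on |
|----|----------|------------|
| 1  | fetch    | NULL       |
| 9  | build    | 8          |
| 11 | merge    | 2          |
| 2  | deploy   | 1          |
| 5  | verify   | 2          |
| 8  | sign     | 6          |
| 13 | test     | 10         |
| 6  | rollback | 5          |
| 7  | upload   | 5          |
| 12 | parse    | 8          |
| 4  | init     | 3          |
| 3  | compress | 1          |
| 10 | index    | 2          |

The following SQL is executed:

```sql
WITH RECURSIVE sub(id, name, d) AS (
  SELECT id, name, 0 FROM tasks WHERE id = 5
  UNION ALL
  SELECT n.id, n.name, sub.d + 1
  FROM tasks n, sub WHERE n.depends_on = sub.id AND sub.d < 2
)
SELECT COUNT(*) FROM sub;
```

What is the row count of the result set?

4

Base: id=5 (verify) at d 0.
Iteration 1: rows with depends_on in {5} -> rollback (id 6, d 1), upload (id 7, d 1).
Iteration 2: rows with depends_on in {6,7} -> sign (id 8, d 2).
Iteration 3: d < 2 fails for all current rows; recursion stops.
Total rows emitted: 4.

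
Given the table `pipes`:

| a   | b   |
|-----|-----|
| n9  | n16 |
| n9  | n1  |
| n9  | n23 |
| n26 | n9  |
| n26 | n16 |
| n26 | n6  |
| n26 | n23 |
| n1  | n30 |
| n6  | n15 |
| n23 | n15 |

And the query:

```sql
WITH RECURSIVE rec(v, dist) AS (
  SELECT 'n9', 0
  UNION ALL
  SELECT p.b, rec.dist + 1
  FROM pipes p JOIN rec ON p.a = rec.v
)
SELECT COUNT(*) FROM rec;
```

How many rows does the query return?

6

Base: (n9, dist=0).
Iteration 1: edges from {n9} -> (n1, dist=1), (n16, dist=1), (n23, dist=1).
Iteration 2: edges from {n1,n16,n23} -> (n15, dist=2), (n30, dist=2).
Iteration 3: no outgoing edges from {n15,n30}; recursion stops.
Total rows emitted: 6.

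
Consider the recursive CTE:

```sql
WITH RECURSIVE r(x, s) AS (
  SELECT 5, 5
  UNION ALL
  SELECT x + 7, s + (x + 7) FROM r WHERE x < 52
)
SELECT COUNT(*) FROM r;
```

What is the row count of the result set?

Base: x=5, s=5.
Iteration 1: 5 < 52 holds -> x = 5 + 7 = 12, s = 5 + 12 = 17.
Iteration 2: 12 < 52 holds -> x = 12 + 7 = 19, s = 17 + 19 = 36.
Iteration 3: 19 < 52 holds -> x = 19 + 7 = 26, s = 36 + 26 = 62.
Iteration 4: 26 < 52 holds -> x = 26 + 7 = 33, s = 62 + 33 = 95.
Iteration 5: 33 < 52 holds -> x = 33 + 7 = 40, s = 95 + 40 = 135.
Iteration 6: 40 < 52 holds -> x = 40 + 7 = 47, s = 135 + 47 = 182.
Iteration 7: 47 < 52 holds -> x = 47 + 7 = 54, s = 182 + 54 = 236.
Iteration 8: 54 < 52 fails; recursion stops.
Total rows emitted: 8.

8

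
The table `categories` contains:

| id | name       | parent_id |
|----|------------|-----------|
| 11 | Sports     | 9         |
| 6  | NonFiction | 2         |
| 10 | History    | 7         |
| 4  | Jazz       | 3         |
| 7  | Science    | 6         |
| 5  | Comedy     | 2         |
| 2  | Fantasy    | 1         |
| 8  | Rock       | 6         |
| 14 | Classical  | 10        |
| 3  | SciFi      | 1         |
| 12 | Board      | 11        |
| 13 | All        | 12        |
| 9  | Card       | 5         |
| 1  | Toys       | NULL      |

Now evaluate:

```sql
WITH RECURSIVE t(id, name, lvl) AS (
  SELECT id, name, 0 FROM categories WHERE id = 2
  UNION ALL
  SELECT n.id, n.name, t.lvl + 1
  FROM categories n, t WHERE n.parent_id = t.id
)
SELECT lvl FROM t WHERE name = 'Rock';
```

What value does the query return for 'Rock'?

Base: id=2 (Fantasy) at lvl 0.
Iteration 1: rows with parent_id in {2} -> Comedy (id 5, lvl 1), NonFiction (id 6, lvl 1).
Iteration 2: rows with parent_id in {5,6} -> Science (id 7, lvl 2), Rock (id 8, lvl 2), Card (id 9, lvl 2).
Iteration 3: rows with parent_id in {7,8,9} -> History (id 10, lvl 3), Sports (id 11, lvl 3).
Iteration 4: rows with parent_id in {10,11} -> Board (id 12, lvl 4), Classical (id 14, lvl 4).
Iteration 5: rows with parent_id in {12,14} -> All (id 13, lvl 5).
Iteration 6: no rows with parent_id in {13}; recursion stops.

2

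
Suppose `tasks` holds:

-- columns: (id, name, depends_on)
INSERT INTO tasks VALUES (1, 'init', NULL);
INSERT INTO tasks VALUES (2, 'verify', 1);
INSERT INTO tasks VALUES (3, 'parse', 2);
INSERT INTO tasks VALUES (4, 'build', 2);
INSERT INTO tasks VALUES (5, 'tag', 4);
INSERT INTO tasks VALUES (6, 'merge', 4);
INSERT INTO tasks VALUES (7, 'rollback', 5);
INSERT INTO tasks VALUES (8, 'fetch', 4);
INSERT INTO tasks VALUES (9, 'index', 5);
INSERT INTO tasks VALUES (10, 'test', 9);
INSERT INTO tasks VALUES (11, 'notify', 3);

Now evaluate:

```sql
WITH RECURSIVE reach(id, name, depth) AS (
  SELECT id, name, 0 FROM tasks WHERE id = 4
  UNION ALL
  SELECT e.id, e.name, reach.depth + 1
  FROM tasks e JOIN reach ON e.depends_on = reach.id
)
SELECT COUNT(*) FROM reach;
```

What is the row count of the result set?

Base: id=4 (build) at depth 0.
Iteration 1: rows with depends_on in {4} -> tag (id 5, depth 1), merge (id 6, depth 1), fetch (id 8, depth 1).
Iteration 2: rows with depends_on in {5,6,8} -> rollback (id 7, depth 2), index (id 9, depth 2).
Iteration 3: rows with depends_on in {7,9} -> test (id 10, depth 3).
Iteration 4: no rows with depends_on in {10}; recursion stops.
Total rows emitted: 7.

7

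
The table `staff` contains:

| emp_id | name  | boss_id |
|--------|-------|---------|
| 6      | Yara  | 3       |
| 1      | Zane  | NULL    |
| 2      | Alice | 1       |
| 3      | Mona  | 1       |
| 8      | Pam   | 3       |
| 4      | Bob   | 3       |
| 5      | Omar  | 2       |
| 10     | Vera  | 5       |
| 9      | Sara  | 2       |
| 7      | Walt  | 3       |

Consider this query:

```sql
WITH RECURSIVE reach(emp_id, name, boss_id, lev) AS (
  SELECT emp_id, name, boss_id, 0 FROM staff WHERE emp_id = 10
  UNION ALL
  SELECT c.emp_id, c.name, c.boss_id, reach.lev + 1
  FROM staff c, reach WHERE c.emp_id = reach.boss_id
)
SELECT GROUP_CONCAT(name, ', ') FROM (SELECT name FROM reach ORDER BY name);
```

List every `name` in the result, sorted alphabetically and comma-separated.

Base: emp_id=10 (Vera), boss_id=5, lev 0.
Iteration 1: join on emp_id=5 -> Omar (id 5, boss_id=2, lev 1).
Iteration 2: join on emp_id=2 -> Alice (id 2, boss_id=1, lev 2).
Iteration 3: join on emp_id=1 -> Zane (id 1, boss_id=NULL, lev 3).
Iteration 4: boss_id is NULL; no match; recursion stops.

Alice, Omar, Vera, Zane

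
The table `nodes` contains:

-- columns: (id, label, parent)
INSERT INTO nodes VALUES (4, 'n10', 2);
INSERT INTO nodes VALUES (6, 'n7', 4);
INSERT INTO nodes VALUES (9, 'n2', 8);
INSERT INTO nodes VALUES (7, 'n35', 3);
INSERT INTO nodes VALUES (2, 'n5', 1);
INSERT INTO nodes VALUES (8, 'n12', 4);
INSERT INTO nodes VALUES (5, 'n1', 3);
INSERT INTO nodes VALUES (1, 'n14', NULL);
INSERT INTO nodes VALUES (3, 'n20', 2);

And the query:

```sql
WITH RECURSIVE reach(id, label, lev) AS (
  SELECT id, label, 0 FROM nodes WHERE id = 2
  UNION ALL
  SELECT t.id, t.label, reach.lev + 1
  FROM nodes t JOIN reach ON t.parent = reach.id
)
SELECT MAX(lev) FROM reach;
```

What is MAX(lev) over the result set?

3

Base: id=2 (n5) at lev 0.
Iteration 1: rows with parent in {2} -> n20 (id 3, lev 1), n10 (id 4, lev 1).
Iteration 2: rows with parent in {3,4} -> n1 (id 5, lev 2), n7 (id 6, lev 2), n35 (id 7, lev 2), n12 (id 8, lev 2).
Iteration 3: rows with parent in {5,6,7,8} -> n2 (id 9, lev 3).
Iteration 4: no rows with parent in {9}; recursion stops.
lev values: 0, 1, 1, 2, 2, 2, 2, 3; the maximum is 3.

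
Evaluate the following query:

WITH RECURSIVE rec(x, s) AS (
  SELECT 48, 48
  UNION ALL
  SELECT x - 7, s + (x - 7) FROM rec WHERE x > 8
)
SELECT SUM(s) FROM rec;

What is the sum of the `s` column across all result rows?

952

Base: x=48, s=48.
Iteration 1: 48 > 8 holds -> x = 48 - 7 = 41, s = 48 + 41 = 89.
Iteration 2: 41 > 8 holds -> x = 41 - 7 = 34, s = 89 + 34 = 123.
Iteration 3: 34 > 8 holds -> x = 34 - 7 = 27, s = 123 + 27 = 150.
Iteration 4: 27 > 8 holds -> x = 27 - 7 = 20, s = 150 + 20 = 170.
Iteration 5: 20 > 8 holds -> x = 20 - 7 = 13, s = 170 + 13 = 183.
Iteration 6: 13 > 8 holds -> x = 13 - 7 = 6, s = 183 + 6 = 189.
Iteration 7: 6 > 8 fails; recursion stops.
SUM(s) = 48 + 89 + 123 + 150 + 170 + 183 + 189 = 952.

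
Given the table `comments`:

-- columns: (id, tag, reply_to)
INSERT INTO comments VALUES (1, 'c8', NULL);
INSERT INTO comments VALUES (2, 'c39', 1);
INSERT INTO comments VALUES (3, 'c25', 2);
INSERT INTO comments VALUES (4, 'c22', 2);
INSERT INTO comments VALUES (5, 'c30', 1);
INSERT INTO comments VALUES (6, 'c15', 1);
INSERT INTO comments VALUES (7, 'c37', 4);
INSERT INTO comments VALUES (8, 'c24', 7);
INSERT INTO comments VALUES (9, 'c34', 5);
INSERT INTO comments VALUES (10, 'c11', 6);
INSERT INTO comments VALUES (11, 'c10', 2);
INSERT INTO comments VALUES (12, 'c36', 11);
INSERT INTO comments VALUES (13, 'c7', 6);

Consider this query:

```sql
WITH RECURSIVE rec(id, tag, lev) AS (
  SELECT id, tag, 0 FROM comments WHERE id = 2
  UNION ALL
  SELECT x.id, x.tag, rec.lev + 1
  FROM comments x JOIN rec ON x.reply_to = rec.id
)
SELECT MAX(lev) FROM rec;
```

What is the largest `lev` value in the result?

3

Base: id=2 (c39) at lev 0.
Iteration 1: rows with reply_to in {2} -> c25 (id 3, lev 1), c22 (id 4, lev 1), c10 (id 11, lev 1).
Iteration 2: rows with reply_to in {3,4,11} -> c37 (id 7, lev 2), c36 (id 12, lev 2).
Iteration 3: rows with reply_to in {7,12} -> c24 (id 8, lev 3).
Iteration 4: no rows with reply_to in {8}; recursion stops.
lev values: 0, 1, 1, 1, 2, 2, 3; the maximum is 3.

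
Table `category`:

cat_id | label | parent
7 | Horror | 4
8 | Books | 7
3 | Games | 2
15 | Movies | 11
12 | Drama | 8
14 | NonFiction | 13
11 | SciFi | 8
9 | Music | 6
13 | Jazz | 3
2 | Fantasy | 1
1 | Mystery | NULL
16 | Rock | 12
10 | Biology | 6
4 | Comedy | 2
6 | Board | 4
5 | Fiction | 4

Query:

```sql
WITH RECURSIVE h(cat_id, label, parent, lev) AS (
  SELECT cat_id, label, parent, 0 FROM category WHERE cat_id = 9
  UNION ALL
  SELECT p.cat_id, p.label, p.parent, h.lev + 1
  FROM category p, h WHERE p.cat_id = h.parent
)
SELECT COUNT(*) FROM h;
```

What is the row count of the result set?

5

Base: cat_id=9 (Music), parent=6, lev 0.
Iteration 1: join on cat_id=6 -> Board (id 6, parent=4, lev 1).
Iteration 2: join on cat_id=4 -> Comedy (id 4, parent=2, lev 2).
Iteration 3: join on cat_id=2 -> Fantasy (id 2, parent=1, lev 3).
Iteration 4: join on cat_id=1 -> Mystery (id 1, parent=NULL, lev 4).
Iteration 5: parent is NULL; no match; recursion stops.
Total rows emitted: 5.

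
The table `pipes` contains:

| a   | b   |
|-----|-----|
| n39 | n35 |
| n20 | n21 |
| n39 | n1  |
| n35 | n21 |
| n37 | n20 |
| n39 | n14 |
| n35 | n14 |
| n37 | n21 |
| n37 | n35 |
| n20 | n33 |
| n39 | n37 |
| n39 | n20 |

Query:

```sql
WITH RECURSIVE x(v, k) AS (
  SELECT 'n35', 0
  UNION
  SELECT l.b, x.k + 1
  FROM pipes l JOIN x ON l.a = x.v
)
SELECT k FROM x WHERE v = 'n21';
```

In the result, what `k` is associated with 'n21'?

1

Base: (n35, k=0).
Iteration 1: edges from {n35} -> (n14, k=1), (n21, k=1).
Iteration 2: no outgoing edges from {n14,n21}; recursion stops.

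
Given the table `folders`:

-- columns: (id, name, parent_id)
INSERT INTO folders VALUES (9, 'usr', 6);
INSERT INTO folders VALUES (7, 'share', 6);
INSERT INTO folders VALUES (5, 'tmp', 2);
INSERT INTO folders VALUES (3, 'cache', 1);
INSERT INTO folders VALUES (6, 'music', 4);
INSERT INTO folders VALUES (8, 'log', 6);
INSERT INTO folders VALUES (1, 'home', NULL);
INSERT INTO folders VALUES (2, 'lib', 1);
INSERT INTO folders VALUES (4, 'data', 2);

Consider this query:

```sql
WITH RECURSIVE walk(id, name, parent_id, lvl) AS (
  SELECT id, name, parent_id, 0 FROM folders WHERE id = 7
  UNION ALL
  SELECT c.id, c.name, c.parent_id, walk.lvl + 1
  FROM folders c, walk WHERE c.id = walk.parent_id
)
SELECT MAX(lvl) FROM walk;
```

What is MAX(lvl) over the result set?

Base: id=7 (share), parent_id=6, lvl 0.
Iteration 1: join on id=6 -> music (id 6, parent_id=4, lvl 1).
Iteration 2: join on id=4 -> data (id 4, parent_id=2, lvl 2).
Iteration 3: join on id=2 -> lib (id 2, parent_id=1, lvl 3).
Iteration 4: join on id=1 -> home (id 1, parent_id=NULL, lvl 4).
Iteration 5: parent_id is NULL; no match; recursion stops.
lvl values: 0, 1, 2, 3, 4; the maximum is 4.

4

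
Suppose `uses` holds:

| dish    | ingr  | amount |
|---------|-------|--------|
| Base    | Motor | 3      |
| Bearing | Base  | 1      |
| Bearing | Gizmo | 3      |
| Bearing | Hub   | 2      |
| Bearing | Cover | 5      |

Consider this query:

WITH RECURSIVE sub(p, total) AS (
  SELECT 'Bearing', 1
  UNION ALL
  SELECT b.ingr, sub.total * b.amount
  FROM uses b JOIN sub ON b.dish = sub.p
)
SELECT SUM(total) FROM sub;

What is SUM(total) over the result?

Base: (Bearing, total=1).
Iteration 1: components of {Bearing} -> Base = 1*1 = 1, Cover = 1*5 = 5, Gizmo = 1*3 = 3, Hub = 1*2 = 2.
Iteration 2: components of {Base,Cover,Gizmo,Hub} -> Motor = 1*3 = 3.
Iteration 3: no further components; recursion stops.
SUM(total) = 1 + 3 + 2 + 1 + 5 + 3 = 15.

15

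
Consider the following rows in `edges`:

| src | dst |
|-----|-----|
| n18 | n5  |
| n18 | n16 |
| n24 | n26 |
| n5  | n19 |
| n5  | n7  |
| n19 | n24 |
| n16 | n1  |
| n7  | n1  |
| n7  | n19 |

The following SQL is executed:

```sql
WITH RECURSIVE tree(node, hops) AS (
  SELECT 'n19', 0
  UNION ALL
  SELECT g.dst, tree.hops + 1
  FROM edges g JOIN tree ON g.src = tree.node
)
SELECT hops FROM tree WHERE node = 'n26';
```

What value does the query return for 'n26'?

2

Base: (n19, hops=0).
Iteration 1: edges from {n19} -> (n24, hops=1).
Iteration 2: edges from {n24} -> (n26, hops=2).
Iteration 3: no outgoing edges from {n26}; recursion stops.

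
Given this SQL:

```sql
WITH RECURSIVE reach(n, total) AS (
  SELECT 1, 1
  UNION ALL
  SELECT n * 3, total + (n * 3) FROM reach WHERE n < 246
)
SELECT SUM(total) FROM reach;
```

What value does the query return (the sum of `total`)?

Base: n=1, total=1.
Iteration 1: 1 < 246 holds -> n = 1 * 3 = 3, total = 1 + 3 = 4.
Iteration 2: 3 < 246 holds -> n = 3 * 3 = 9, total = 4 + 9 = 13.
Iteration 3: 9 < 246 holds -> n = 9 * 3 = 27, total = 13 + 27 = 40.
Iteration 4: 27 < 246 holds -> n = 27 * 3 = 81, total = 40 + 81 = 121.
Iteration 5: 81 < 246 holds -> n = 81 * 3 = 243, total = 121 + 243 = 364.
Iteration 6: 243 < 246 holds -> n = 243 * 3 = 729, total = 364 + 729 = 1093.
Iteration 7: 729 < 246 fails; recursion stops.
SUM(total) = 1 + 4 + 13 + 40 + 121 + 364 + 1093 = 1636.

1636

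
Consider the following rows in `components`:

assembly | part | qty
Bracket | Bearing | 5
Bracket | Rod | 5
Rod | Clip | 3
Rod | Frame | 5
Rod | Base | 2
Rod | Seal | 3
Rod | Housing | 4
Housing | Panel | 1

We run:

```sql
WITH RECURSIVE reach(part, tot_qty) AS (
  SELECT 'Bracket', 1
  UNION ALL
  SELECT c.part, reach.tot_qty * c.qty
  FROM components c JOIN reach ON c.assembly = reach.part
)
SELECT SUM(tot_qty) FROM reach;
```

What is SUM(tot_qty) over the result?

116

Base: (Bracket, tot_qty=1).
Iteration 1: components of {Bracket} -> Bearing = 1*5 = 5, Rod = 1*5 = 5.
Iteration 2: components of {Bearing,Rod} -> Base = 5*2 = 10, Clip = 5*3 = 15, Frame = 5*5 = 25, Housing = 5*4 = 20, Seal = 5*3 = 15.
Iteration 3: components of {Base,Clip,Frame,Housing,Seal} -> Panel = 20*1 = 20.
Iteration 4: no further components; recursion stops.
SUM(tot_qty) = 1 + 5 + 5 + 15 + 25 + 10 + 15 + 20 + 20 = 116.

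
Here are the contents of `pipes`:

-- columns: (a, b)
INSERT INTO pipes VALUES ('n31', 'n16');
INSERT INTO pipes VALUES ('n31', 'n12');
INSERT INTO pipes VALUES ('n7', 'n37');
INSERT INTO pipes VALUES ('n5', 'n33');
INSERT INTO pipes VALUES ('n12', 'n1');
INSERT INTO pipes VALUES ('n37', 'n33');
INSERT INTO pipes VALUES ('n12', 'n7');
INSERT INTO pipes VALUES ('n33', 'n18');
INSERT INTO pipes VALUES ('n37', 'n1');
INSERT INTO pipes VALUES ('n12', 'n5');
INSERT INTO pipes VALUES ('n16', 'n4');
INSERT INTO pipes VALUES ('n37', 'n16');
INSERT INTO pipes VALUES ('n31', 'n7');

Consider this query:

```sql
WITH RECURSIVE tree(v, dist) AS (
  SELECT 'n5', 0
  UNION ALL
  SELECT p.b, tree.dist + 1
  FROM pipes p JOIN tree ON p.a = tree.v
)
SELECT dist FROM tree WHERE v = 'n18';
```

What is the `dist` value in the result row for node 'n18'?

Base: (n5, dist=0).
Iteration 1: edges from {n5} -> (n33, dist=1).
Iteration 2: edges from {n33} -> (n18, dist=2).
Iteration 3: no outgoing edges from {n18}; recursion stops.

2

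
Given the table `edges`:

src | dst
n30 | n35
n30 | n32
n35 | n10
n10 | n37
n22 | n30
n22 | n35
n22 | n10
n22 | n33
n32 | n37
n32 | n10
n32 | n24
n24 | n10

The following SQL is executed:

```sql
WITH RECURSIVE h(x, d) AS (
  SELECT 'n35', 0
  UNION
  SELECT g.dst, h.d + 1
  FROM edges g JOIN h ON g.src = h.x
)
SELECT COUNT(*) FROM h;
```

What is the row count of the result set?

3

Base: (n35, d=0).
Iteration 1: edges from {n35} -> (n10, d=1).
Iteration 2: edges from {n10} -> (n37, d=2).
Iteration 3: no outgoing edges from {n37}; recursion stops.
Total rows emitted: 3.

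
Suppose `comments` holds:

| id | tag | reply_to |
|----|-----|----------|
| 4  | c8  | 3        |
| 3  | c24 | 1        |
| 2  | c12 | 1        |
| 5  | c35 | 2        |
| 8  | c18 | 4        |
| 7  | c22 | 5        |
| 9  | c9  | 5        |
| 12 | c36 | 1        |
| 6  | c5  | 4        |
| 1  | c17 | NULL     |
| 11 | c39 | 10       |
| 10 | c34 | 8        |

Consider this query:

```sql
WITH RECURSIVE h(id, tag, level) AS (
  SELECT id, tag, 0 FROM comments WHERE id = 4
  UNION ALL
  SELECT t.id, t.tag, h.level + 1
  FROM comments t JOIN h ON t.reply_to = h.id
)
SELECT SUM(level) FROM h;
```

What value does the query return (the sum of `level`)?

Base: id=4 (c8) at level 0.
Iteration 1: rows with reply_to in {4} -> c5 (id 6, level 1), c18 (id 8, level 1).
Iteration 2: rows with reply_to in {6,8} -> c34 (id 10, level 2).
Iteration 3: rows with reply_to in {10} -> c39 (id 11, level 3).
Iteration 4: no rows with reply_to in {11}; recursion stops.
SUM(level) = 0 + 1 + 1 + 2 + 3 = 7.

7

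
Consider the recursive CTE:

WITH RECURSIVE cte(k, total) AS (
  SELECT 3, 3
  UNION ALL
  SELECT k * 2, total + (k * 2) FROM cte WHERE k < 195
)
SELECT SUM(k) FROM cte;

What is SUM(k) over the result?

765

Base: k=3, total=3.
Iteration 1: 3 < 195 holds -> k = 3 * 2 = 6, total = 3 + 6 = 9.
Iteration 2: 6 < 195 holds -> k = 6 * 2 = 12, total = 9 + 12 = 21.
Iteration 3: 12 < 195 holds -> k = 12 * 2 = 24, total = 21 + 24 = 45.
Iteration 4: 24 < 195 holds -> k = 24 * 2 = 48, total = 45 + 48 = 93.
Iteration 5: 48 < 195 holds -> k = 48 * 2 = 96, total = 93 + 96 = 189.
Iteration 6: 96 < 195 holds -> k = 96 * 2 = 192, total = 189 + 192 = 381.
Iteration 7: 192 < 195 holds -> k = 192 * 2 = 384, total = 381 + 384 = 765.
Iteration 8: 384 < 195 fails; recursion stops.
SUM(k) = 3 + 6 + 12 + 24 + 48 + 96 + 192 + 384 = 765.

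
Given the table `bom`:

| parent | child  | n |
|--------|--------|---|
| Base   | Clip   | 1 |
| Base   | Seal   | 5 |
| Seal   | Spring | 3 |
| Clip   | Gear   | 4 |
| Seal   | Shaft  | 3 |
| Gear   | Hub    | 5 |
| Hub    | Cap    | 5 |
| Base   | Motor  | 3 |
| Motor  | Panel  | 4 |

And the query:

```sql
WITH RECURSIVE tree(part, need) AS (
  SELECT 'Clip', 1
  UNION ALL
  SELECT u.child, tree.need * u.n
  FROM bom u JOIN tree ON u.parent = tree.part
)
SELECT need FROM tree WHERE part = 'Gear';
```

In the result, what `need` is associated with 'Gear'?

Base: (Clip, need=1).
Iteration 1: components of {Clip} -> Gear = 1*4 = 4.
Iteration 2: components of {Gear} -> Hub = 4*5 = 20.
Iteration 3: components of {Hub} -> Cap = 20*5 = 100.
Iteration 4: no further components; recursion stops.

4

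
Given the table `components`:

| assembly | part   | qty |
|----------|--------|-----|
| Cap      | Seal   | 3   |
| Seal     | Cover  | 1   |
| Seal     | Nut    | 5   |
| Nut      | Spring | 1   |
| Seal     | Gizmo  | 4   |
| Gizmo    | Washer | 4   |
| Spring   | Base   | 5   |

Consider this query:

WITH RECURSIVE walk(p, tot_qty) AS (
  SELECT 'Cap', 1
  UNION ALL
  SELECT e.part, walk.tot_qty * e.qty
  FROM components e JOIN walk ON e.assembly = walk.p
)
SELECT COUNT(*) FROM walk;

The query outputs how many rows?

8

Base: (Cap, tot_qty=1).
Iteration 1: components of {Cap} -> Seal = 1*3 = 3.
Iteration 2: components of {Seal} -> Cover = 3*1 = 3, Gizmo = 3*4 = 12, Nut = 3*5 = 15.
Iteration 3: components of {Cover,Gizmo,Nut} -> Spring = 15*1 = 15, Washer = 12*4 = 48.
Iteration 4: components of {Spring,Washer} -> Base = 15*5 = 75.
Iteration 5: no further components; recursion stops.
Total rows emitted: 8.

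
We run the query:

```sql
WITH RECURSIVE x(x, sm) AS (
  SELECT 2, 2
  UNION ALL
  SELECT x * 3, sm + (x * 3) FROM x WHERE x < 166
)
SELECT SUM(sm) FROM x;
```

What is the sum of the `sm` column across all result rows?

Base: x=2, sm=2.
Iteration 1: 2 < 166 holds -> x = 2 * 3 = 6, sm = 2 + 6 = 8.
Iteration 2: 6 < 166 holds -> x = 6 * 3 = 18, sm = 8 + 18 = 26.
Iteration 3: 18 < 166 holds -> x = 18 * 3 = 54, sm = 26 + 54 = 80.
Iteration 4: 54 < 166 holds -> x = 54 * 3 = 162, sm = 80 + 162 = 242.
Iteration 5: 162 < 166 holds -> x = 162 * 3 = 486, sm = 242 + 486 = 728.
Iteration 6: 486 < 166 fails; recursion stops.
SUM(sm) = 2 + 8 + 26 + 80 + 242 + 728 = 1086.

1086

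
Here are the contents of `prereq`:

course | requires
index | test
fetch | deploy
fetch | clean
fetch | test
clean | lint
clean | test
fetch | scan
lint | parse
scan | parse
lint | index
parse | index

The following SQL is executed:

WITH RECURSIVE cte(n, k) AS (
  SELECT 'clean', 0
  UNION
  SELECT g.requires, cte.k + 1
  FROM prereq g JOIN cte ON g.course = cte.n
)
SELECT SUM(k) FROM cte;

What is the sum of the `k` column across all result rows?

Base: (clean, k=0).
Iteration 1: edges from {clean} -> (lint, k=1), (test, k=1).
Iteration 2: edges from {lint,test} -> (index, k=2), (parse, k=2).
Iteration 3: edges from {index,parse} -> (index, k=3), (test, k=3).
Iteration 4: edges from {index,test} -> (test, k=4).
Iteration 5: no outgoing edges from {test}; recursion stops.
SUM(k) = 0 + 1 + 1 + 2 + 2 + 3 + 3 + 4 = 16.

16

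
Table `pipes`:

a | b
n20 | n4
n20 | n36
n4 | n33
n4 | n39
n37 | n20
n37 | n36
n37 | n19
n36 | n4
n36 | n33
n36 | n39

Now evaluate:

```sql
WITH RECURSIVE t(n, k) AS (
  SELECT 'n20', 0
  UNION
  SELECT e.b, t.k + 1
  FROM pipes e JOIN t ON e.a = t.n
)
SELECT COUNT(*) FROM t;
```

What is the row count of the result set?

Base: (n20, k=0).
Iteration 1: edges from {n20} -> (n36, k=1), (n4, k=1).
Iteration 2: edges from {n36,n4} -> (n33, k=2), (n39, k=2), (n4, k=2). [UNION drops 2 duplicate row(s)]
Iteration 3: edges from {n33,n39,n4} -> (n33, k=3), (n39, k=3).
Iteration 4: no outgoing edges from {n33,n39}; recursion stops.
Total rows emitted: 8.

8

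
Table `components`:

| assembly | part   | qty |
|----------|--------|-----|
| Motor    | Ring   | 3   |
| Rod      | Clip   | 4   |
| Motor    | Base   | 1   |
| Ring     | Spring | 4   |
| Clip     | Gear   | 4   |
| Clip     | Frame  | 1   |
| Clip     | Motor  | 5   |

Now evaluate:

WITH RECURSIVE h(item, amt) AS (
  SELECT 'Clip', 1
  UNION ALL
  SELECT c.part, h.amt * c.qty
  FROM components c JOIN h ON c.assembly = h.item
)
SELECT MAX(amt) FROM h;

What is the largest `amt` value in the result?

60

Base: (Clip, amt=1).
Iteration 1: components of {Clip} -> Frame = 1*1 = 1, Gear = 1*4 = 4, Motor = 1*5 = 5.
Iteration 2: components of {Frame,Gear,Motor} -> Base = 5*1 = 5, Ring = 5*3 = 15.
Iteration 3: components of {Base,Ring} -> Spring = 15*4 = 60.
Iteration 4: no further components; recursion stops.
amt values: 1, 5, 4, 1, 15, 5, 60; the maximum is 60.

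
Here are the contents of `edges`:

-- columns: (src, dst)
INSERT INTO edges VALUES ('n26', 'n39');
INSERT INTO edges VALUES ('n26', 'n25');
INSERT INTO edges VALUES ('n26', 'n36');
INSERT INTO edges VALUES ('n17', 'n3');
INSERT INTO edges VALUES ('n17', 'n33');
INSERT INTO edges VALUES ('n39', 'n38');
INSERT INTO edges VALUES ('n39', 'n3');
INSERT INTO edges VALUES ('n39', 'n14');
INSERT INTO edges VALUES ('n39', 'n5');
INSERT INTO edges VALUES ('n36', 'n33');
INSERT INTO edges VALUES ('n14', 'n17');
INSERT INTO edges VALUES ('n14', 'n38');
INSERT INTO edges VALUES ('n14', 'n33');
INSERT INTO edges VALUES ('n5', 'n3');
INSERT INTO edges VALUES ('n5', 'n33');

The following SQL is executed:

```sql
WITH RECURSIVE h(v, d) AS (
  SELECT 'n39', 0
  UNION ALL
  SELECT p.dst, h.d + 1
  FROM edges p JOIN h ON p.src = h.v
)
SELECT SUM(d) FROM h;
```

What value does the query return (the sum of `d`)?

20

Base: (n39, d=0).
Iteration 1: edges from {n39} -> (n14, d=1), (n3, d=1), (n38, d=1), (n5, d=1).
Iteration 2: edges from {n14,n3,n38,n5} -> (n17, d=2), (n3, d=2), (n33, d=2) x2, (n38, d=2). [UNION ALL keeps all 5 new rows, including repeats]
Iteration 3: edges from {n17,n3,n33,n38} -> (n3, d=3), (n33, d=3).
Iteration 4: no outgoing edges from {n3,n33}; recursion stops.
SUM(d) = 0 + 1 + 1 + 1 + 1 + 2 + 2 + 2 + 2 + 2 + 3 + 3 = 20.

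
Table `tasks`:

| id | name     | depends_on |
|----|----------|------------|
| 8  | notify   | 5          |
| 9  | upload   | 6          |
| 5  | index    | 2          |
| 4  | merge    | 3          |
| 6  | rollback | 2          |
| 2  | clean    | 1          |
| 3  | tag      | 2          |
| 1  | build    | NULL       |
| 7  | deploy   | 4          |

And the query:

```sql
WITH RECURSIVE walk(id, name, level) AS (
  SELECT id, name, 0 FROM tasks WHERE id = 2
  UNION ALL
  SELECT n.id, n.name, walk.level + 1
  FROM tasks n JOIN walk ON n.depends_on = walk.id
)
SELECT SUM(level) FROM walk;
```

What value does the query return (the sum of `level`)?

12

Base: id=2 (clean) at level 0.
Iteration 1: rows with depends_on in {2} -> tag (id 3, level 1), index (id 5, level 1), rollback (id 6, level 1).
Iteration 2: rows with depends_on in {3,5,6} -> merge (id 4, level 2), notify (id 8, level 2), upload (id 9, level 2).
Iteration 3: rows with depends_on in {4,8,9} -> deploy (id 7, level 3).
Iteration 4: no rows with depends_on in {7}; recursion stops.
SUM(level) = 0 + 1 + 1 + 1 + 2 + 2 + 2 + 3 = 12.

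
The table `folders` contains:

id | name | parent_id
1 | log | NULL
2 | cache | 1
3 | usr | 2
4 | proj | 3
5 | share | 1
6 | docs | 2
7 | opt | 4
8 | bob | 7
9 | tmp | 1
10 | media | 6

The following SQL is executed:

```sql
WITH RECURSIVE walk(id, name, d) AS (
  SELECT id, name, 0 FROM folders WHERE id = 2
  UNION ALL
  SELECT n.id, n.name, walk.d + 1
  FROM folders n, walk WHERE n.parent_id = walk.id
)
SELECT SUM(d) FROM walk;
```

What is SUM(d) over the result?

Base: id=2 (cache) at d 0.
Iteration 1: rows with parent_id in {2} -> usr (id 3, d 1), docs (id 6, d 1).
Iteration 2: rows with parent_id in {3,6} -> proj (id 4, d 2), media (id 10, d 2).
Iteration 3: rows with parent_id in {4,10} -> opt (id 7, d 3).
Iteration 4: rows with parent_id in {7} -> bob (id 8, d 4).
Iteration 5: no rows with parent_id in {8}; recursion stops.
SUM(d) = 0 + 1 + 1 + 2 + 2 + 3 + 4 = 13.

13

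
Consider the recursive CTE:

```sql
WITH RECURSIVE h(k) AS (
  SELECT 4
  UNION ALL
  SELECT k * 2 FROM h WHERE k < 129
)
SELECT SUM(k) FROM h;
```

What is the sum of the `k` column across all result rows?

Base: k=4.
Iteration 1: 4 < 129 holds -> k = 4 * 2 = 8.
Iteration 2: 8 < 129 holds -> k = 8 * 2 = 16.
Iteration 3: 16 < 129 holds -> k = 16 * 2 = 32.
Iteration 4: 32 < 129 holds -> k = 32 * 2 = 64.
Iteration 5: 64 < 129 holds -> k = 64 * 2 = 128.
Iteration 6: 128 < 129 holds -> k = 128 * 2 = 256.
Iteration 7: 256 < 129 fails; recursion stops.
SUM(k) = 4 + 8 + 16 + 32 + 64 + 128 + 256 = 508.

508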